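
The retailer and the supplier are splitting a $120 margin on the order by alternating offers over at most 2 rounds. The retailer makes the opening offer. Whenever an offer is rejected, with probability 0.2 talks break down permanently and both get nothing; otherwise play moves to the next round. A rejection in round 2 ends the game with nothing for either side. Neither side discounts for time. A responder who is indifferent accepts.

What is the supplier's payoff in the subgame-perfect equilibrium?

96

Round 2 (the supplier proposes): the retailer will accept anything ≥ 0, so the supplier offers 0 and keeps 120.
Round 1 (the retailer proposes): rejecting gives the supplier an expected 0.8 × 120 = 96. The retailer offers 96 and keeps 120 − 96 = 24.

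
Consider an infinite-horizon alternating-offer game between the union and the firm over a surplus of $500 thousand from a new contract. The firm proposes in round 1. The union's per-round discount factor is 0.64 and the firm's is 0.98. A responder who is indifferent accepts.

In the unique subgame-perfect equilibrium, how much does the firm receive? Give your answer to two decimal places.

482.83

In a stationary SPE each proposer offers the other exactly their discounted continuation value.
If the firm keeps x when proposing and the union keeps y when proposing, then x = 500 − 0.64y and y = 500 − 0.98x.
Solving: x = 500(1 − 0.64) / (1 − 0.98·0.64) = 180 / 0.3728 ≈ 482.8326.
The union gets 500 − 482.8326 ≈ 17.1674.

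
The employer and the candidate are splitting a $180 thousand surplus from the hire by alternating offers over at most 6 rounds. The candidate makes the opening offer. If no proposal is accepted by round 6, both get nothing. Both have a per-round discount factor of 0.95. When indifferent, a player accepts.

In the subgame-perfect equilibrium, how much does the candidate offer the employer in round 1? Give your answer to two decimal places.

Round 6 (the employer proposes): rejection yields 0 for the candidate; the employer offers 0 and keeps 180.
Round 5 (the candidate proposes): the employer can get 180 next round, worth 0.95 × 180 = 171 now. The candidate offers 171 and keeps 180 − 171 = 9.
Round 4 (the employer proposes): the candidate can get 9 next round, worth 0.95 × 9 = 8.55 now. The employer offers 8.55 and keeps 180 − 8.55 = 171.45.
Round 3 (the candidate proposes): the employer can get 171.45 next round, worth 0.95 × 171.45 = 162.8775 now, so the candidate offers 162.8775, keeping 17.1225.
Round 2 (the employer proposes): the candidate can get 17.1225 next round, worth 0.95 × 17.1225 = 16.266375 now. The employer offers 16.266375 and keeps 180 − 16.266375 = 163.733625.
Round 1 (the candidate proposes): the employer can get 163.733625 next round, worth 0.95 × 163.733625 = 155.54694375 now; the candidate offers that and keeps 24.45305625.

155.55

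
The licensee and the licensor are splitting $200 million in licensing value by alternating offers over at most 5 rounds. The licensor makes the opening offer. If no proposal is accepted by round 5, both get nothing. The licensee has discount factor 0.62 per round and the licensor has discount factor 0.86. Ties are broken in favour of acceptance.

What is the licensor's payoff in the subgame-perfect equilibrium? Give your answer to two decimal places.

173.38

Solve by backward induction from round 5.
Round 5 (the licensor proposes): the licensee will accept anything ≥ 0, so the licensor offers 0 and keeps 200.
Round 4 (the licensee proposes): the licensor can get 200 next round, worth 0.86 × 200 = 172 now; the licensee offers that and keeps 28.
Round 3 (the licensor proposes): the licensee can get 28 next round, worth 0.62 × 28 = 17.36 now. The licensor offers 17.36 and keeps 200 − 17.36 = 182.64.
Round 2 (the licensee proposes): the licensor can get 182.64 next round, worth 0.86 × 182.64 = 157.0704 now, so the licensee offers 157.0704, keeping 42.9296.
Round 1 (the licensor proposes): the licensee can get 42.9296 next round, worth 0.62 × 42.9296 = 26.616352 now, so the licensor offers 26.616352, keeping 173.383648.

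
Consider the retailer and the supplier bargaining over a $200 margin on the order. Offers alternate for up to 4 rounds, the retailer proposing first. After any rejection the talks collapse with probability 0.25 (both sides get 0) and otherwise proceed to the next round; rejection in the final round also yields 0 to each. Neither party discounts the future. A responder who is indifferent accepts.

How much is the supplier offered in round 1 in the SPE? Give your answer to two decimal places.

121.88

Round 4 (the supplier proposes): the retailer will accept anything ≥ 0, so the supplier offers 0 and keeps 200.
Round 3 (the retailer proposes): rejecting gives the supplier an expected 0.75 × 200 = 150, so the retailer offers 150, keeping 50.
Round 2 (the supplier proposes): rejecting gives the retailer an expected 0.75 × 50 = 37.5; the supplier offers that and keeps 162.5.
Round 1 (the retailer proposes): rejecting gives the supplier an expected 0.75 × 162.5 = 121.875; the retailer offers that and keeps 78.125.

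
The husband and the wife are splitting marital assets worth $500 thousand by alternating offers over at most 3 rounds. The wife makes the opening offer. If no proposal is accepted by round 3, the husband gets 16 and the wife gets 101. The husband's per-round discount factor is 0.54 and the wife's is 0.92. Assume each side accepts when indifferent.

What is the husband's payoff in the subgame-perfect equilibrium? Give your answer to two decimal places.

29.55

Round 3 (the wife proposes): the husband gets 16 if talks fail, so the wife offers 16 and keeps 484.
Round 2 (the husband proposes): the wife can get 484 next round, worth 0.92 × 484 = 445.28 now. The husband offers 445.28 and keeps 500 − 445.28 = 54.72.
Round 1 (the wife proposes): the husband can get 54.72 next round, worth 0.54 × 54.72 = 29.5488 now; the wife offers that and keeps 470.4512.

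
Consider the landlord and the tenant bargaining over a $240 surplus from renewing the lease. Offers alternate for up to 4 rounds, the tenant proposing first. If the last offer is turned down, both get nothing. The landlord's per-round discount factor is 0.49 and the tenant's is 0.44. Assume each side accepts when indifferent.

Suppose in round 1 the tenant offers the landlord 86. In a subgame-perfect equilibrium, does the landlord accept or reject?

Reject

Round 4 (the landlord proposes): the tenant will accept anything ≥ 0, so the landlord offers 0 and keeps 240.
Round 3 (the tenant proposes): the landlord can get 240 next round, worth 0.49 × 240 = 117.6 now; the tenant offers that and keeps 122.4.
Round 2 (the landlord proposes): the tenant can get 122.4 next round, worth 0.44 × 122.4 = 53.856 now. The landlord offers 53.856 and keeps 240 − 53.856 = 186.144.
So by rejecting in round 1, the landlord gets 186.144 next round, worth 0.49 × 186.144 = 91.21056 now.
Offer 86 < 91.21056, so the landlord rejects.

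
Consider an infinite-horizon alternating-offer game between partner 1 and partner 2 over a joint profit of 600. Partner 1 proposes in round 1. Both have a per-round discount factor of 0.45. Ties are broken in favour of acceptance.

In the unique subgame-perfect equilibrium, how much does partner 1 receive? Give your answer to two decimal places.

413.79

In a stationary SPE each proposer offers the other exactly their discounted continuation value.
If partner 1 keeps x when proposing and partner 2 keeps y when proposing, then x = 600 − 0.45y and y = 600 − 0.45x.
Solving: x = 600(1 − 0.45) / (1 − 0.45·0.45) = 330 / 0.7975 ≈ 413.7931.
Partner 2 gets 600 − 413.7931 ≈ 186.2069.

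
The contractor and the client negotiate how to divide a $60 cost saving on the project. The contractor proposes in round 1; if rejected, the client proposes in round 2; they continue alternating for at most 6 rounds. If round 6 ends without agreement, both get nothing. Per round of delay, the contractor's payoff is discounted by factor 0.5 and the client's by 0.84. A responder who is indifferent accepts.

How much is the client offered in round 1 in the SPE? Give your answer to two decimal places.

Round 6 (the client proposes): rejection yields 0 for the contractor; the client offers 0 and keeps 60.
Round 5 (the contractor proposes): the client can get 60 next round, worth 0.84 × 60 = 50.4 now; the contractor offers that and keeps 9.6.
Round 4 (the client proposes): the contractor can get 9.6 next round, worth 0.5 × 9.6 = 4.8 now; the client offers that and keeps 55.2.
Round 3 (the contractor proposes): the client can get 55.2 next round, worth 0.84 × 55.2 = 46.368 now. The contractor offers 46.368 and keeps 60 − 46.368 = 13.632.
Round 2 (the client proposes): the contractor can get 13.632 next round, worth 0.5 × 13.632 = 6.816 now; the client offers that and keeps 53.184.
Round 1 (the contractor proposes): the client can get 53.184 next round, worth 0.84 × 53.184 = 44.67456 now, so the contractor offers 44.67456, keeping 15.32544.

44.67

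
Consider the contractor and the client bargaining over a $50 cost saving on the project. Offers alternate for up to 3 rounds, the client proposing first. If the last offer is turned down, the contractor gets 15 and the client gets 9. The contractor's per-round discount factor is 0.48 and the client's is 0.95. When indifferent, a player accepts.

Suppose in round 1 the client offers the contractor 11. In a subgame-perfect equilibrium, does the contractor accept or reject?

Accept

Round 3 (the client proposes): the contractor gets 15 if talks fail, so the client offers 15 and keeps 35.
Round 2 (the contractor proposes): the client can get 35 next round, worth 0.95 × 35 = 33.25 now; the contractor offers that and keeps 16.75.
So by rejecting in round 1, the contractor gets 16.75 next round, worth 0.48 × 16.75 = 8.04 now.
Offer 11 ≥ 8.04, so the contractor accepts.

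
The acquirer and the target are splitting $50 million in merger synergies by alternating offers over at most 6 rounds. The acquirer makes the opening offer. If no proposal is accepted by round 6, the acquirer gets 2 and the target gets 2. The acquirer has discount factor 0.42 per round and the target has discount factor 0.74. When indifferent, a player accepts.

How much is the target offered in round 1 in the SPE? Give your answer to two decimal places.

Round 6 (the target proposes): the acquirer gets 2 if talks fail, so the target offers 2 and keeps 48.
Round 5 (the acquirer proposes): the target can get 48 next round, worth 0.74 × 48 = 35.52 now; the acquirer offers that and keeps 14.48.
Round 4 (the target proposes): the acquirer can get 14.48 next round, worth 0.42 × 14.48 = 6.0816 now; the target offers that and keeps 43.9184.
Round 3 (the acquirer proposes): the target can get 43.9184 next round, worth 0.74 × 43.9184 = 32.499616 now. The acquirer offers 32.499616 and keeps 50 − 32.499616 = 17.500384.
Round 2 (the target proposes): the acquirer can get 17.500384 next round, worth 0.42 × 17.500384 = 7.35016128 now, so the target offers 7.35016128, keeping 42.64983872.
Round 1 (the acquirer proposes): the target can get 42.64983872 next round, worth 0.74 × 42.64983872 = 31.5608806528 now. The acquirer offers 31.5608806528 and keeps 50 − 31.5608806528 = 18.4391193472.

31.56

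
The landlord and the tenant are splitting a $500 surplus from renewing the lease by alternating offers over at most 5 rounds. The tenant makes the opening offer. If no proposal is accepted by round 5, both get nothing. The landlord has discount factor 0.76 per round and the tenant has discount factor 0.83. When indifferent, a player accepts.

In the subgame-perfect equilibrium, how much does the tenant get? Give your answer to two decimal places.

394.65

Round 5 (the tenant proposes): rejection yields 0 for the landlord; the tenant offers 0 and keeps 500.
Round 4 (the landlord proposes): the tenant can get 500 next round, worth 0.83 × 500 = 415 now. The landlord offers 415 and keeps 500 − 415 = 85.
Round 3 (the tenant proposes): the landlord can get 85 next round, worth 0.76 × 85 = 64.6 now. The tenant offers 64.6 and keeps 500 − 64.6 = 435.4.
Round 2 (the landlord proposes): the tenant can get 435.4 next round, worth 0.83 × 435.4 = 361.382 now. The landlord offers 361.382 and keeps 500 − 361.382 = 138.618.
Round 1 (the tenant proposes): the landlord can get 138.618 next round, worth 0.76 × 138.618 = 105.34968 now; the tenant offers that and keeps 394.65032.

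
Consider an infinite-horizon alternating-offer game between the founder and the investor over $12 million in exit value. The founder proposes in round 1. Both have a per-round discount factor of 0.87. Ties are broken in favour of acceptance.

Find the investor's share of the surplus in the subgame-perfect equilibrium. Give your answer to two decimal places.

5.58

Let x be the founder's share when the founder proposes and y be the investor's share when the investor proposes.
The investor accepts iff offered ≥ 0.87·y, so x = 12 − 0.87y. Symmetrically y = 12 − 0.87x.
Substituting: x = 12 − 0.87(12 − 0.87x), giving x(1 − 0.87·0.87) = 12(1 − 0.87).
So x = 12 × 0.13 / 0.2431 ≈ 6.4171, and the investor receives 12 − x ≈ 5.5829.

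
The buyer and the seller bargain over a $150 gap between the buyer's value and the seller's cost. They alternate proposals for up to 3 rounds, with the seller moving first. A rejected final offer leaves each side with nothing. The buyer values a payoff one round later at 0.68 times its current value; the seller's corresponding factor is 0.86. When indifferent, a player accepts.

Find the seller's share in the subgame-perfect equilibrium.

135.72

Round 3 (the seller proposes): rejection yields 0 for the buyer; the seller offers 0 and keeps 150.
Round 2 (the buyer proposes): the seller can get 150 next round, worth 0.86 × 150 = 129 now. The buyer offers 129 and keeps 150 − 129 = 21.
Round 1 (the seller proposes): the buyer can get 21 next round, worth 0.68 × 21 = 14.28 now; the seller offers that and keeps 135.72.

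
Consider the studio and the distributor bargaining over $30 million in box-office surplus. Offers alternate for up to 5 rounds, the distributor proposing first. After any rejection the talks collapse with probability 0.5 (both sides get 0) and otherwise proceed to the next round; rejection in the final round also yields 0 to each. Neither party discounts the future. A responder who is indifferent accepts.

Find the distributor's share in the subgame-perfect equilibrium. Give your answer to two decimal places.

20.63

Round 5 (the distributor proposes): the studio will accept anything ≥ 0, so the distributor offers 0 and keeps 30.
Round 4 (the studio proposes): rejecting gives the distributor an expected 0.5 × 30 = 15, so the studio offers 15, keeping 15.
Round 3 (the distributor proposes): rejecting gives the studio an expected 0.5 × 15 = 7.5, so the distributor offers 7.5, keeping 22.5.
Round 2 (the studio proposes): rejecting gives the distributor an expected 0.5 × 22.5 = 11.25. The studio offers 11.25 and keeps 30 − 11.25 = 18.75.
Round 1 (the distributor proposes): rejecting gives the studio an expected 0.5 × 18.75 = 9.375; the distributor offers that and keeps 20.625.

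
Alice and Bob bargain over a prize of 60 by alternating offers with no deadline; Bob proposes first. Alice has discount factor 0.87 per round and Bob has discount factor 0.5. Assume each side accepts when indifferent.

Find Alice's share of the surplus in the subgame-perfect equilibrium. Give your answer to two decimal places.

When Bob proposes, Alice accepts any offer worth at least 0.87 times what Alice would get by proposing next round; and vice versa.
This gives x = 60 − 0.87y and y = 60 − 0.5x, where x and y are each side's share when it proposes.
Hence (1 − 0.87·0.5)x = 60(1 − 0.87), i.e. 0.565·x = 7.8.
x ≈ 13.8053; Alice's share is 60 − x ≈ 46.1947.

46.19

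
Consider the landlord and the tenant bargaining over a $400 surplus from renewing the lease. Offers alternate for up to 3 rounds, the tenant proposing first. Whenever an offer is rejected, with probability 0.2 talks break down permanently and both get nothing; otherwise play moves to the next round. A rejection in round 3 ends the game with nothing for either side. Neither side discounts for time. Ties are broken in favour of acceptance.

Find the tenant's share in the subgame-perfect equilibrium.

By backward induction:
Round 3 (the tenant proposes): the landlord will accept anything ≥ 0, so the tenant offers 0 and keeps 400.
Round 2 (the landlord proposes): rejecting gives the tenant an expected 0.8 × 400 = 320. The landlord offers 320 and keeps 400 − 320 = 80.
Round 1 (the tenant proposes): rejecting gives the landlord an expected 0.8 × 80 = 64. The tenant offers 64 and keeps 400 − 64 = 336.

336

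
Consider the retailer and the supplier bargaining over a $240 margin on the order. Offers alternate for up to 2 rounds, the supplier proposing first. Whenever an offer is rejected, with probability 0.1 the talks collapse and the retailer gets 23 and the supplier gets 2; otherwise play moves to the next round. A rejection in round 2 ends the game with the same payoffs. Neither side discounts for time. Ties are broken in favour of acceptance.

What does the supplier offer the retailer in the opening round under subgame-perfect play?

By backward induction:
Round 2 (the retailer proposes): the supplier gets 2 if talks fail, so the retailer offers 2 and keeps 238.
Round 1 (the supplier proposes): rejecting gives the retailer an expected 0.9 × 238 + 0.1 × 23 = 216.5, so the supplier offers 216.5, keeping 23.5.

216.5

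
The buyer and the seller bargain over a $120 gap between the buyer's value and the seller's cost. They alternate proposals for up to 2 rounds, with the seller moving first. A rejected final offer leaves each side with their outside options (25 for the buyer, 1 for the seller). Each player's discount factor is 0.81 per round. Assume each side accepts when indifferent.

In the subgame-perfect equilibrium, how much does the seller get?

23.61

Round 2 (the buyer proposes): the seller gets 1 if talks fail, so the buyer offers 1 and keeps 119.
Round 1 (the seller proposes): the buyer can get 119 next round, worth 0.81 × 119 = 96.39 now, so the seller offers 96.39, keeping 23.61.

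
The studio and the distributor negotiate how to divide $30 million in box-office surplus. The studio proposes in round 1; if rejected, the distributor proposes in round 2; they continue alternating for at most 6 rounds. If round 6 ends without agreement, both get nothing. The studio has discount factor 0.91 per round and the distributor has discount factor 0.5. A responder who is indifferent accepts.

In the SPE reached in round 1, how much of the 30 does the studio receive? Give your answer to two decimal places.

24.93

Round 6 (the distributor proposes): the studio will accept anything ≥ 0, so the distributor offers 0 and keeps 30.
Round 5 (the studio proposes): the distributor can get 30 next round, worth 0.5 × 30 = 15 now; the studio offers that and keeps 15.
Round 4 (the distributor proposes): the studio can get 15 next round, worth 0.91 × 15 = 13.65 now; the distributor offers that and keeps 16.35.
Round 3 (the studio proposes): the distributor can get 16.35 next round, worth 0.5 × 16.35 = 8.175 now, so the studio offers 8.175, keeping 21.825.
Round 2 (the distributor proposes): the studio can get 21.825 next round, worth 0.91 × 21.825 = 19.86075 now, so the distributor offers 19.86075, keeping 10.13925.
Round 1 (the studio proposes): the distributor can get 10.13925 next round, worth 0.5 × 10.13925 = 5.069625 now; the studio offers that and keeps 24.930375.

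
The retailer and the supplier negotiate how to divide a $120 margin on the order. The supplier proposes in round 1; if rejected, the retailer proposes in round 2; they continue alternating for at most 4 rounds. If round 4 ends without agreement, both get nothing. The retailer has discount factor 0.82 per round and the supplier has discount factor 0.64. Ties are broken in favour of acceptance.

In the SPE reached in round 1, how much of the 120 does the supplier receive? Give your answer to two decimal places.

32.94

Solve by backward induction from round 4.
Round 4 (the retailer proposes): the supplier will accept anything ≥ 0, so the retailer offers 0 and keeps 120.
Round 3 (the supplier proposes): the retailer can get 120 next round, worth 0.82 × 120 = 98.4 now; the supplier offers that and keeps 21.6.
Round 2 (the retailer proposes): the supplier can get 21.6 next round, worth 0.64 × 21.6 = 13.824 now; the retailer offers that and keeps 106.176.
Round 1 (the supplier proposes): the retailer can get 106.176 next round, worth 0.82 × 106.176 = 87.06432 now, so the supplier offers 87.06432, keeping 32.93568.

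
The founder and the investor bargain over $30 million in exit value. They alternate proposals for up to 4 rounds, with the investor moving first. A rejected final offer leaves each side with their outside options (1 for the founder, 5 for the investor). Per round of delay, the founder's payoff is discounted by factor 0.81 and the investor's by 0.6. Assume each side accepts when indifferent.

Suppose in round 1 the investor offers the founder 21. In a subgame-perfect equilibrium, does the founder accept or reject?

Accept

Round 4 (the founder proposes): the investor gets 5 if talks fail, so the founder offers 5 and keeps 25.
Round 3 (the investor proposes): the founder can get 25 next round, worth 0.81 × 25 = 20.25 now. The investor offers 20.25 and keeps 30 − 20.25 = 9.75.
Round 2 (the founder proposes): the investor can get 9.75 next round, worth 0.6 × 9.75 = 5.85 now. The founder offers 5.85 and keeps 30 − 5.85 = 24.15.
So by rejecting in round 1, the founder gets 24.15 next round, worth 0.81 × 24.15 = 19.5615 now.
Offer 21 ≥ 19.5615, so the founder accepts.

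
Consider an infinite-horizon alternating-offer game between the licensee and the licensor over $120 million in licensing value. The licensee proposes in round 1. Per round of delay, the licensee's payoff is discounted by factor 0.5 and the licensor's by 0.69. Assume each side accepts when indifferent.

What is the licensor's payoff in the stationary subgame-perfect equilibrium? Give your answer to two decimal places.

63.21

In a stationary SPE each proposer offers the other exactly their discounted continuation value.
If the licensee keeps x when proposing and the licensor keeps y when proposing, then x = 120 − 0.69y and y = 120 − 0.5x.
Solving: x = 120(1 − 0.69) / (1 − 0.5·0.69) = 37.2 / 0.655 ≈ 56.7939.
The licensor gets 120 − 56.7939 ≈ 63.2061.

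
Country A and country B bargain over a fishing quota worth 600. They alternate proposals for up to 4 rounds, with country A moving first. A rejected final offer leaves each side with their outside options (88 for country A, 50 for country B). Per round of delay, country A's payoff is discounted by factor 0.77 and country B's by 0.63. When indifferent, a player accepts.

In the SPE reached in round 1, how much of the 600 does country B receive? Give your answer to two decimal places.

243.41

Work backward from the last round.
Round 4 (country B proposes): country A gets 88 if talks fail, so country B offers 88 and keeps 512.
Round 3 (country A proposes): country B can get 512 next round, worth 0.63 × 512 = 322.56 now; country A offers that and keeps 277.44.
Round 2 (country B proposes): country A can get 277.44 next round, worth 0.77 × 277.44 = 213.6288 now. Country B offers 213.6288 and keeps 600 − 213.6288 = 386.3712.
Round 1 (country A proposes): country B can get 386.3712 next round, worth 0.63 × 386.3712 = 243.413856 now; country A offers that and keeps 356.586144.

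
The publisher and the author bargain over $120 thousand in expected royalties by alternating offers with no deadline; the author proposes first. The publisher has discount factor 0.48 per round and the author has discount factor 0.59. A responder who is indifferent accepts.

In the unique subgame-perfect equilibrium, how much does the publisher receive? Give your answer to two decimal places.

32.95

In a stationary SPE each proposer offers the other exactly their discounted continuation value.
If the author keeps x when proposing and the publisher keeps y when proposing, then x = 120 − 0.48y and y = 120 − 0.59x.
Solving: x = 120(1 − 0.48) / (1 − 0.59·0.48) = 62.4 / 0.7168 ≈ 87.0536.
The publisher gets 120 − 87.0536 ≈ 32.9464.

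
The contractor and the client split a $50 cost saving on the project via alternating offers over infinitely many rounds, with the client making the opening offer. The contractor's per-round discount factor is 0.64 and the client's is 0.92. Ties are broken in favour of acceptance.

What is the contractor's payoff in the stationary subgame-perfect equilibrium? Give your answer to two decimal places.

6.23

When the client proposes, the contractor accepts any offer worth at least 0.64 times what the contractor would get by proposing next round; and vice versa.
This gives x = 50 − 0.64y and y = 50 − 0.92x, where x and y are each side's share when it proposes.
Hence (1 − 0.64·0.92)x = 50(1 − 0.64), i.e. 0.4112·x = 18.
x ≈ 43.7743; the contractor's share is 50 − x ≈ 6.2257.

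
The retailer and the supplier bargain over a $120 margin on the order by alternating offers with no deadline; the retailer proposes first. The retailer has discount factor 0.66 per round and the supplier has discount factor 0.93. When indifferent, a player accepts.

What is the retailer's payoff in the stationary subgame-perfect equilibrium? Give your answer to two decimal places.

In a stationary SPE each proposer offers the other exactly their discounted continuation value.
If the retailer keeps x when proposing and the supplier keeps y when proposing, then x = 120 − 0.93y and y = 120 − 0.66x.
Solving: x = 120(1 − 0.93) / (1 − 0.66·0.93) = 8.4 / 0.3862 ≈ 21.7504.
The supplier gets 120 − 21.7504 ≈ 98.2496.

21.75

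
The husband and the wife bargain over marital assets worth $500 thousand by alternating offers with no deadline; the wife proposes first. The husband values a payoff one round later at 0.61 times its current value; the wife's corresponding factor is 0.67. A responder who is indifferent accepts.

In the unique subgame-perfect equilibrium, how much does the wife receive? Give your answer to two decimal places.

329.78

In a stationary SPE each proposer offers the other exactly their discounted continuation value.
If the wife keeps x when proposing and the husband keeps y when proposing, then x = 500 − 0.61y and y = 500 − 0.67x.
Solving: x = 500(1 − 0.61) / (1 − 0.67·0.61) = 195 / 0.5913 ≈ 329.7818.
The husband gets 500 − 329.7818 ≈ 170.2182.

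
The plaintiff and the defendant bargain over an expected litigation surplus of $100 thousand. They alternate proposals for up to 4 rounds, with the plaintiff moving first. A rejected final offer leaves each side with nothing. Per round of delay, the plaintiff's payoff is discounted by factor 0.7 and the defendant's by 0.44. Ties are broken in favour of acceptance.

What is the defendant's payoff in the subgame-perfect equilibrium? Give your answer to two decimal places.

26.75

By backward induction:
Round 4 (the defendant proposes): rejection yields 0 for the plaintiff; the defendant offers 0 and keeps 100.
Round 3 (the plaintiff proposes): the defendant can get 100 next round, worth 0.44 × 100 = 44 now. The plaintiff offers 44 and keeps 100 − 44 = 56.
Round 2 (the defendant proposes): the plaintiff can get 56 next round, worth 0.7 × 56 = 39.2 now; the defendant offers that and keeps 60.8.
Round 1 (the plaintiff proposes): the defendant can get 60.8 next round, worth 0.44 × 60.8 = 26.752 now, so the plaintiff offers 26.752, keeping 73.248.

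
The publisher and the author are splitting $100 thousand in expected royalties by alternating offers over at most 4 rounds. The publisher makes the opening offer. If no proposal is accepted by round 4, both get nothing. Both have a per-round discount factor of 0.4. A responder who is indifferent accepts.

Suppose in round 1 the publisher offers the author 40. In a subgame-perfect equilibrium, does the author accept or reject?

Work out the author's continuation value if the offer is rejected.
Round 4 (the author proposes): the publisher will accept anything ≥ 0, so the author offers 0 and keeps 100.
Round 3 (the publisher proposes): the author can get 100 next round, worth 0.4 × 100 = 40 now; the publisher offers that and keeps 60.
Round 2 (the author proposes): the publisher can get 60 next round, worth 0.4 × 60 = 24 now; the author offers that and keeps 76.
So by rejecting in round 1, the author gets 76 next round, worth 0.4 × 76 = 30.4 now.
Offer 40 ≥ 30.4, so the author accepts.

Accept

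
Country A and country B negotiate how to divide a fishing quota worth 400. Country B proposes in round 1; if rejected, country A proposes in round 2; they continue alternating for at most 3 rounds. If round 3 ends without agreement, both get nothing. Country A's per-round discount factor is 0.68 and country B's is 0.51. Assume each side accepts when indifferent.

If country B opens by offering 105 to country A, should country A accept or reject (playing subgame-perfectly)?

Work out country A's continuation value if the offer is rejected.
Round 3 (country B proposes): country A will accept anything ≥ 0, so country B offers 0 and keeps 400.
Round 2 (country A proposes): country B can get 400 next round, worth 0.51 × 400 = 204 now; country A offers that and keeps 196.
So by rejecting in round 1, country A gets 196 next round, worth 0.68 × 196 = 133.28 now.
Offer 105 < 133.28, so country A rejects.

Reject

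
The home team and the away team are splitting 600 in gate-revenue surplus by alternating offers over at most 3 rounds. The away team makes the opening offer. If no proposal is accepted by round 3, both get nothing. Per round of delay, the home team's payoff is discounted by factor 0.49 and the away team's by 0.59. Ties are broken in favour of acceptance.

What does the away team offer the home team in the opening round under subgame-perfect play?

120.54

By backward induction:
Round 3 (the away team proposes): rejection yields 0 for the home team; the away team offers 0 and keeps 600.
Round 2 (the home team proposes): the away team can get 600 next round, worth 0.59 × 600 = 354 now; the home team offers that and keeps 246.
Round 1 (the away team proposes): the home team can get 246 next round, worth 0.49 × 246 = 120.54 now; the away team offers that and keeps 479.46.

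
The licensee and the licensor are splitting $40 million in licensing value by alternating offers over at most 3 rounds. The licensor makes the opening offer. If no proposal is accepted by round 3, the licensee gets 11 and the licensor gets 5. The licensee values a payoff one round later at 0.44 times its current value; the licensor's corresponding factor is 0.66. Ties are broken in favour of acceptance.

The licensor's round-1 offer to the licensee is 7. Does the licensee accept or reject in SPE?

Round 3 (the licensor proposes): the licensee gets 11 if talks fail, so the licensor offers 11 and keeps 29.
Round 2 (the licensee proposes): the licensor can get 29 next round, worth 0.66 × 29 = 19.14 now; the licensee offers that and keeps 20.86.
So by rejecting in round 1, the licensee gets 20.86 next round, worth 0.44 × 20.86 = 9.1784 now.
Offer 7 < 9.1784, so the licensee rejects.

Reject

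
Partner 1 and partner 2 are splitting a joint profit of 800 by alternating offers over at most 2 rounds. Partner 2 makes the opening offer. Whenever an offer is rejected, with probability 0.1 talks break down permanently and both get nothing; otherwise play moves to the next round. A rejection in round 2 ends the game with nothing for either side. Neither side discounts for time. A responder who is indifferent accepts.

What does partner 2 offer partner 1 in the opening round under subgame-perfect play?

Round 2 (partner 1 proposes): rejection yields 0 for partner 2; partner 1 offers 0 and keeps 800.
Round 1 (partner 2 proposes): rejecting gives partner 1 an expected 0.9 × 800 = 720. Partner 2 offers 720 and keeps 800 − 720 = 80.

720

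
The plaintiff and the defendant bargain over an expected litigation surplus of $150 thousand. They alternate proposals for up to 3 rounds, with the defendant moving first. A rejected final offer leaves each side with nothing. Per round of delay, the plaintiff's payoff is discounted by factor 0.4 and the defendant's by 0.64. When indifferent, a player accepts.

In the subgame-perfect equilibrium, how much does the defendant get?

128.4

By backward induction:
Round 3 (the defendant proposes): rejection yields 0 for the plaintiff; the defendant offers 0 and keeps 150.
Round 2 (the plaintiff proposes): the defendant can get 150 next round, worth 0.64 × 150 = 96 now, so the plaintiff offers 96, keeping 54.
Round 1 (the defendant proposes): the plaintiff can get 54 next round, worth 0.4 × 54 = 21.6 now; the defendant offers that and keeps 128.4.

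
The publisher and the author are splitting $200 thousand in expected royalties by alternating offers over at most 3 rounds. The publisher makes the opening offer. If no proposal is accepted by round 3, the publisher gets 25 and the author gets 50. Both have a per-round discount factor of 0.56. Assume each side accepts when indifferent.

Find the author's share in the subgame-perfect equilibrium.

64.96

Round 3 (the publisher proposes): the author gets 50 if talks fail, so the publisher offers 50 and keeps 150.
Round 2 (the author proposes): the publisher can get 150 next round, worth 0.56 × 150 = 84 now, so the author offers 84, keeping 116.
Round 1 (the publisher proposes): the author can get 116 next round, worth 0.56 × 116 = 64.96 now. The publisher offers 64.96 and keeps 200 − 64.96 = 135.04.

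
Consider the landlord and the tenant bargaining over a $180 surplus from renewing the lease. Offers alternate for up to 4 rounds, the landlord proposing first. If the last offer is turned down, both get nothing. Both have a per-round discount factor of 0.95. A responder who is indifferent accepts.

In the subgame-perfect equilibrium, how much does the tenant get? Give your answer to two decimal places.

162.88

Round 4 (the tenant proposes): rejection yields 0 for the landlord; the tenant offers 0 and keeps 180.
Round 3 (the landlord proposes): the tenant can get 180 next round, worth 0.95 × 180 = 171 now; the landlord offers that and keeps 9.
Round 2 (the tenant proposes): the landlord can get 9 next round, worth 0.95 × 9 = 8.55 now; the tenant offers that and keeps 171.45.
Round 1 (the landlord proposes): the tenant can get 171.45 next round, worth 0.95 × 171.45 = 162.8775 now, so the landlord offers 162.8775, keeping 17.1225.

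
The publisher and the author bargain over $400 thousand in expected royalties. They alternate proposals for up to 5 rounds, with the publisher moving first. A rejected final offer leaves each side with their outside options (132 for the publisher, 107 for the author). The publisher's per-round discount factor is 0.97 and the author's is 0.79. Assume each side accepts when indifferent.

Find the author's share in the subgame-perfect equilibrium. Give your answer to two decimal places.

79.58

Solve by backward induction from round 5.
Round 5 (the publisher proposes): the author gets 107 if talks fail, so the publisher offers 107 and keeps 293.
Round 4 (the author proposes): the publisher can get 293 next round, worth 0.97 × 293 = 284.21 now; the author offers that and keeps 115.79.
Round 3 (the publisher proposes): the author can get 115.79 next round, worth 0.79 × 115.79 = 91.4741 now, so the publisher offers 91.4741, keeping 308.5259.
Round 2 (the author proposes): the publisher can get 308.5259 next round, worth 0.97 × 308.5259 = 299.270123 now, so the author offers 299.270123, keeping 100.729877.
Round 1 (the publisher proposes): the author can get 100.729877 next round, worth 0.79 × 100.729877 = 79.57660283 now, so the publisher offers 79.57660283, keeping 320.42339717.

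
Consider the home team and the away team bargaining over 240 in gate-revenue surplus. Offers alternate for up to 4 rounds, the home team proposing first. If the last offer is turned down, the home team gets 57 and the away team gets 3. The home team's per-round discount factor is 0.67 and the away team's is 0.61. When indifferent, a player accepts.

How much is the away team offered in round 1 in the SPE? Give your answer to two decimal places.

Round 4 (the away team proposes): the home team gets 57 if talks fail, so the away team offers 57 and keeps 183.
Round 3 (the home team proposes): the away team can get 183 next round, worth 0.61 × 183 = 111.63 now, so the home team offers 111.63, keeping 128.37.
Round 2 (the away team proposes): the home team can get 128.37 next round, worth 0.67 × 128.37 = 86.0079 now, so the away team offers 86.0079, keeping 153.9921.
Round 1 (the home team proposes): the away team can get 153.9921 next round, worth 0.61 × 153.9921 = 93.935181 now. The home team offers 93.935181 and keeps 240 − 93.935181 = 146.064819.

93.94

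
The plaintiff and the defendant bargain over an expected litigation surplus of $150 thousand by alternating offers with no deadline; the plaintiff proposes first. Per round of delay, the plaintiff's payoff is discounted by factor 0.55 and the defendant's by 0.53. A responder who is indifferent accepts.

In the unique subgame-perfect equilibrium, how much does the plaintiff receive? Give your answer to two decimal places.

Let x be the plaintiff's share when the plaintiff proposes and y be the defendant's share when the defendant proposes.
The defendant accepts iff offered ≥ 0.53·y, so x = 150 − 0.53y. Symmetrically y = 150 − 0.55x.
Substituting: x = 150 − 0.53(150 − 0.55x), giving x(1 − 0.55·0.53) = 150(1 − 0.53).
So x = 150 × 0.47 / 0.7085 ≈ 99.5060, and the defendant receives 150 − x ≈ 50.4940.

99.51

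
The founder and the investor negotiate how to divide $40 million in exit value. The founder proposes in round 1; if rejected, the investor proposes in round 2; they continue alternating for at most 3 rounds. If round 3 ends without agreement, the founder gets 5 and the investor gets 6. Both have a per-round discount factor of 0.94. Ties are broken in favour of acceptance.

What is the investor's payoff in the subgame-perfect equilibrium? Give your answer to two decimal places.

Round 3 (the founder proposes): the investor gets 6 if talks fail, so the founder offers 6 and keeps 34.
Round 2 (the investor proposes): the founder can get 34 next round, worth 0.94 × 34 = 31.96 now, so the investor offers 31.96, keeping 8.04.
Round 1 (the founder proposes): the investor can get 8.04 next round, worth 0.94 × 8.04 = 7.5576 now, so the founder offers 7.5576, keeping 32.4424.

7.56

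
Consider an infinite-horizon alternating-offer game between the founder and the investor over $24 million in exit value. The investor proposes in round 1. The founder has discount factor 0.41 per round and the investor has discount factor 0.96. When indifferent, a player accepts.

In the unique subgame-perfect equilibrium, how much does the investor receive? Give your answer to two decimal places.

23.35

Let x be the investor's share when the investor proposes and y be the founder's share when the founder proposes.
The founder accepts iff offered ≥ 0.41·y, so x = 24 − 0.41y. Symmetrically y = 24 − 0.96x.
Substituting: x = 24 − 0.41(24 − 0.96x), giving x(1 − 0.96·0.41) = 24(1 − 0.41).
So x = 24 × 0.59 / 0.6064 ≈ 23.3509, and the founder receives 24 − x ≈ 0.6491.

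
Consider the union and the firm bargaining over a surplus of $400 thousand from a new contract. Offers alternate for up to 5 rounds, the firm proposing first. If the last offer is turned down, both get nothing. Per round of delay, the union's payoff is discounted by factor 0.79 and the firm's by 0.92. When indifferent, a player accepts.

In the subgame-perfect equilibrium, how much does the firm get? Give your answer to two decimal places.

Round 5 (the firm proposes): rejection yields 0 for the union; the firm offers 0 and keeps 400.
Round 4 (the union proposes): the firm can get 400 next round, worth 0.92 × 400 = 368 now. The union offers 368 and keeps 400 − 368 = 32.
Round 3 (the firm proposes): the union can get 32 next round, worth 0.79 × 32 = 25.28 now. The firm offers 25.28 and keeps 400 − 25.28 = 374.72.
Round 2 (the union proposes): the firm can get 374.72 next round, worth 0.92 × 374.72 = 344.7424 now; the union offers that and keeps 55.2576.
Round 1 (the firm proposes): the union can get 55.2576 next round, worth 0.79 × 55.2576 = 43.653504 now, so the firm offers 43.653504, keeping 356.346496.

356.35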